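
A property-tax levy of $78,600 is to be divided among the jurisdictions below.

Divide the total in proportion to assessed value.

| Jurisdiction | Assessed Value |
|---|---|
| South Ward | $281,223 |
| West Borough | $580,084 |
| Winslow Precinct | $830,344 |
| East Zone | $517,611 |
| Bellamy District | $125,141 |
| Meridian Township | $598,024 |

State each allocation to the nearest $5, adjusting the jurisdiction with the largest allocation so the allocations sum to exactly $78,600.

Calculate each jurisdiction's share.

South Ward: $7,540 | West Borough: $15,550 | Winslow Precinct: $22,250 | East Zone: $13,875 | Bellamy District: $3,355 | Meridian Township: $16,030

Assessed value total: 2,932,427.
Unrounded shares: South Ward 281,223/2,932,427 × $78,600 = 7,537.83; West Borough 580,084/2,932,427 × $78,600 = 15,548.42; Winslow Precinct 830,344/2,932,427 × $78,600 = 22,256.32; East Zone 517,611/2,932,427 × $78,600 = 13,873.91; Bellamy District 125,141/2,932,427 × $78,600 = 3,354.25; Meridian Township 598,024/2,932,427 × $78,600 = 16,029.28.
After rounding ($5): South Ward $7,540; West Borough $15,550; Winslow Precinct $22,255; East Zone $13,875; Bellamy District $3,355; Meridian Township $16,030. Sum = $78,605.
Difference $78,600 − $78,605 = −$5 applied to largest allocation (Winslow Precinct): Winslow Precinct becomes $22,250.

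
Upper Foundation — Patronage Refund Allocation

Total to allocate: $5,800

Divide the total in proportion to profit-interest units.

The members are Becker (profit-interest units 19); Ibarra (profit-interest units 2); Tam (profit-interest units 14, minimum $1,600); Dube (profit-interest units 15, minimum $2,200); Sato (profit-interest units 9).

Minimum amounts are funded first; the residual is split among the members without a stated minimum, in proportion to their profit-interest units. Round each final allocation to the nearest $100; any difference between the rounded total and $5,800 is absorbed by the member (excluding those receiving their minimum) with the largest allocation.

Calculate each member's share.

Becker: $1,300; Ibarra: $100; Tam: $1,600; Dube: $2,200; Sato: $600

Fund the minimums — Tam $1,600; Dube $2,200. Balance $2,000.
Balance split over remaining profit-interest units 30: Becker 1,266.67 → $1,300; Ibarra 133.33 → $100; Sato 600.00 → $600.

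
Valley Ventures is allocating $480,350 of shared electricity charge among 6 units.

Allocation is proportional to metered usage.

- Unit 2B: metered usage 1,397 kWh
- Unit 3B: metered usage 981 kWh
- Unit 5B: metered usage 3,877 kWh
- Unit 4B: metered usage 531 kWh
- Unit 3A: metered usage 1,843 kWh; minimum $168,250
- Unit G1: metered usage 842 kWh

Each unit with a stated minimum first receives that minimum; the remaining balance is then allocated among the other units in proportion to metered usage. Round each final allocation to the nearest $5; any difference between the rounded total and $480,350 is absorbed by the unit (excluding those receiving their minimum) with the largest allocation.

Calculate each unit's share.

Unit 2B: $57,160 · Unit 3B: $40,140 · Unit 5B: $158,625 · Unit 4B: $21,725 · Unit 3A: $168,250 · Unit G1: $34,450

Fund the minimums — Unit 3A $168,250. Residual $312,100.
Residual split over remaining metered usage 7,628: Unit 2B 57,158.32 → $57,160; Unit 3B 40,137.66 → $40,140; Unit 5B 158,627.65 → $158,630; Unit 4B 21,725.89 → $21,725; Unit G1 34,450.47 → $34,450.
Rounding difference −$5 applied to Unit 5B → $158,625.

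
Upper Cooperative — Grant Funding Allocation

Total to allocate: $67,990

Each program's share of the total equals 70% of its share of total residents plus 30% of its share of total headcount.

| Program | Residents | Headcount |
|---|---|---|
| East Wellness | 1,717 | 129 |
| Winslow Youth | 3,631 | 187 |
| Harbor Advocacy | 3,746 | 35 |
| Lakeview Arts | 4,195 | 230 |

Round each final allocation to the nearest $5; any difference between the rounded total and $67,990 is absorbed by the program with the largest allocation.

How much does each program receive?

East Wellness: $10,680 | Winslow Youth: $19,570 | Harbor Advocacy: $14,645 | Lakeview Arts: $23,095

Residents total 13,289; headcount total 581.
Combined weights (70% residents + 30% headcount): East Wellness 0.1571; Winslow Youth 0.2878; Harbor Advocacy 0.2154; Lakeview Arts 0.3397.
Unrounded shares: East Wellness 10,678.00; Winslow Youth 19,568.96; Harbor Advocacy 14,644.60; Lakeview Arts 23,098.45.
Rounded to nearest $5: East Wellness $10,680; Winslow Youth $19,570; Harbor Advocacy $14,645; Lakeview Arts $23,100. Sum = $67,995.
Difference $67,990 − $67,995 = −$5 applied to largest allocation (Lakeview Arts): Lakeview Arts becomes $23,095.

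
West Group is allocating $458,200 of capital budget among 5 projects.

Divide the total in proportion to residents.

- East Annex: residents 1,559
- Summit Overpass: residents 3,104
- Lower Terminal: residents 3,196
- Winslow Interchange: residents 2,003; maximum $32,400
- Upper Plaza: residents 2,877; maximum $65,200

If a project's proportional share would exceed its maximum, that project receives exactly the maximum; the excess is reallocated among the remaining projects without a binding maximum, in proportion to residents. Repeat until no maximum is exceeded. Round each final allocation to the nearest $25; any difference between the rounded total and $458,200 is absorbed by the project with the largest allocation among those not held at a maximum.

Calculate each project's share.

East Annex: $71,525 · Summit Overpass: $142,425 · Lower Terminal: $146,650 · Winslow Interchange: $32,400 · Upper Plaza: $65,200

Total residents = 12,739.
Unconstrained shares: East Annex 56,074.56; Summit Overpass 111,645.56; Lower Terminal 114,954.64; Winslow Interchange 72,044.48; Upper Plaza 103,480.76.
Cap binds for Winslow Interchange ($32,400), Upper Plaza ($65,200); remaining pool $360,600 reallocated over remaining residents 7,859.
Shares after redistribution: East Annex 71,532.69 → $71,525; Summit Overpass 142,423.01 → $142,425; Lower Terminal 146,644.31 → $146,650.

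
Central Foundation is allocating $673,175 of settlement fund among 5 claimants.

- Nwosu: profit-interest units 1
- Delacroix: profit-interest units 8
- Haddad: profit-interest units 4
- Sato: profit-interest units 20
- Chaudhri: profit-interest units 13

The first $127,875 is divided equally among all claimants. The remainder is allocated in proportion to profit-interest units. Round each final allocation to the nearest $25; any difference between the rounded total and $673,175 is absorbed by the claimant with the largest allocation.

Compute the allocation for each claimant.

Equal tier: $127,875 ÷ 5 = $25,575 apiece.
Remainder $545,300 by profit-interest units (total 46): Nwosu 11,854.35 → $11,850; Delacroix 94,834.78 → $94,825; Haddad 47,417.39 → $47,425; Sato 237,086.96 → $237,075; Chaudhri 154,106.52 → $154,100.
Rounding difference +$25 on remainder applied to Sato.
Totals: Nwosu $25,575 + $11,850 = $37,425; Delacroix $25,575 + $94,825 = $120,400; Haddad $25,575 + $47,425 = $73,000; Sato $25,575 + $237,100 = $262,675; Chaudhri $25,575 + $154,100 = $179,675.

Nwosu: $37,425; Delacroix: $120,400; Haddad: $73,000; Sato: $262,675; Chaudhri: $179,675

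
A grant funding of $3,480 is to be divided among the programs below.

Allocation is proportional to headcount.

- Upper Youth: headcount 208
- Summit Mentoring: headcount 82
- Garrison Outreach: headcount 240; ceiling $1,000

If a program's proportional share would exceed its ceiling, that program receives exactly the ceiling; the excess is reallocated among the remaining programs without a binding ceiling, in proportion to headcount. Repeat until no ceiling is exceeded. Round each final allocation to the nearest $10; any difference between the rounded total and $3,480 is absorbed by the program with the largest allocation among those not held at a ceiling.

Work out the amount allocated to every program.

Upper Youth: $1,780 | Summit Mentoring: $700 | Garrison Outreach: $1,000

Sum of headcount: 530.
Unconstrained shares: Upper Youth 1,365.74; Summit Mentoring 538.42; Garrison Outreach 1,575.85.
Cap binds for Garrison Outreach ($1,000); remaining pool $2,480 reallocated over remaining headcount 290.
Redistributed shares: Upper Youth 1,778.76 → $1,780; Summit Mentoring 701.24 → $700.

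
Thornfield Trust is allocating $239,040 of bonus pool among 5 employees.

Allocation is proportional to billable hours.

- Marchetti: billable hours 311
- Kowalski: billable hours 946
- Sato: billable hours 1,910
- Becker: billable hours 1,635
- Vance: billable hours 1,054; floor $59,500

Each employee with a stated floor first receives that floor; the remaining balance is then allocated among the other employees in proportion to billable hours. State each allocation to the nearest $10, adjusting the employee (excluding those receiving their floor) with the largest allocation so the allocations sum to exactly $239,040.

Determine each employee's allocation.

Fund the minimums — Vance $59,500. Remaining pool $179,540.
Remaining pool split over remaining billable hours 4,802: Marchetti 11,627.85 → $11,630; Kowalski 35,369.60 → $35,370; Sato 71,412.20 → $71,410; Becker 61,130.34 → $61,130.

Marchetti: $11,630 · Kowalski: $35,370 · Sato: $71,410 · Becker: $61,130 · Vance: $59,500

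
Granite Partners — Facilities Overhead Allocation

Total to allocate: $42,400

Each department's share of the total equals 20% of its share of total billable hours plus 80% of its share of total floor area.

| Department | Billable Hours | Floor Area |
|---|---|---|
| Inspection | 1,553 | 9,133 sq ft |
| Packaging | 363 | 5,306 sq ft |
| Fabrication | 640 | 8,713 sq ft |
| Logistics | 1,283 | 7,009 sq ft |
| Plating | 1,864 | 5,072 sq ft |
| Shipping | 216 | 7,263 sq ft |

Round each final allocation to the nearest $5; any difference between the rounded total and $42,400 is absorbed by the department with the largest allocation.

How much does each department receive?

Inspection: $9,515 | Packaging: $4,755 | Fabrication: $7,870 | Logistics: $7,435 | Plating: $6,720 | Shipping: $6,105

Totals — billable hours 5,919, floor area 42,496.
Combined weights (20% billable hours + 80% floor area): Inspection 0.2244; Packaging 0.1122; Fabrication 0.1857; Logistics 0.1753; Plating 0.1585; Shipping 0.1440.
Raw shares: Inspection 9,514.84; Packaging 4,755.27; Fabrication 7,871.57; Logistics 7,432.65; Plating 6,718.94; Shipping 6,106.73.
Rounded to nearest $5: Inspection $9,515; Packaging $4,755; Fabrication $7,870; Logistics $7,435; Plating $6,720; Shipping $6,105. Sum = $42,400.
No rounding difference to absorb.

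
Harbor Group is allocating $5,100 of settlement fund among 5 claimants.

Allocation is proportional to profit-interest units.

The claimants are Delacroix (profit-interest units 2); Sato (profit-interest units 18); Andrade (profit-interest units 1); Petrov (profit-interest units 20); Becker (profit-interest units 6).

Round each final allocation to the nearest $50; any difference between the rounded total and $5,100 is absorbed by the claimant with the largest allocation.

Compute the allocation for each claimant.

Delacroix: $200; Sato: $1,950; Andrade: $100; Petrov: $2,200; Becker: $650

Sum of profit-interest units: 47.
Unrounded shares: Delacroix 2/47 × $5,100 = 217.02; Sato 18/47 × $5,100 = 1,953.19; Andrade 1/47 × $5,100 = 108.51; Petrov 20/47 × $5,100 = 2,170.21; Becker 6/47 × $5,100 = 651.06.
Rounded to nearest $50: Delacroix $200; Sato $1,950; Andrade $100; Petrov $2,150; Becker $650. Sum = $5,050.
Difference $5,100 − $5,050 = +$50 applied to largest allocation (Petrov): Petrov becomes $2,200.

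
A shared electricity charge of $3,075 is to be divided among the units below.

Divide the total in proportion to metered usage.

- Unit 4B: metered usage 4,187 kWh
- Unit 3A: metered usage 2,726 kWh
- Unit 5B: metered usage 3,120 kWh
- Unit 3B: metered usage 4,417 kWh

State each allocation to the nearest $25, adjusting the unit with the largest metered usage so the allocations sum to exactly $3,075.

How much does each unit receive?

Total metered usage = 14,450.
Pro-rata amounts: Unit 4B 4,187/14,450 × $3,075 = 891.01; Unit 3A 2,726/14,450 × $3,075 = 580.10; Unit 5B 3,120/14,450 × $3,075 = 663.94; Unit 3B 4,417/14,450 × $3,075 = 939.95.
At nearest $25: Unit 4B $900; Unit 3A $575; Unit 5B $675; Unit 3B $950. Sum = $3,100.
Difference $3,075 − $3,100 = −$25 applied to largest metered usage (Unit 3B): Unit 3B becomes $925.

Unit 4B: $900; Unit 3A: $575; Unit 5B: $675; Unit 3B: $925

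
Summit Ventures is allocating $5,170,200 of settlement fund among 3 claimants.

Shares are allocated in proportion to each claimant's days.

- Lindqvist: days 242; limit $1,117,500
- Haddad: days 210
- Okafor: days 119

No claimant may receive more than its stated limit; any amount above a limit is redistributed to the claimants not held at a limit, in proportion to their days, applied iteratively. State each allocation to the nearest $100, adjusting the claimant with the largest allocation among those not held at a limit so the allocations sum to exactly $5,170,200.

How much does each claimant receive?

Sum of days: 571.
Pro-rata shares before constraints: Lindqvist 2,191,223.12; Haddad 1,901,474.61; Okafor 1,077,502.28.
Held at cap: Lindqvist ($1,117,500); remaining pool $4,052,700 reallocated over remaining days 329.
Remaining shares: Haddad 2,586,829.79 → $2,586,800; Okafor 1,465,870.21 → $1,465,900.

Lindqvist: $1,117,500 · Haddad: $2,586,800 · Okafor: $1,465,900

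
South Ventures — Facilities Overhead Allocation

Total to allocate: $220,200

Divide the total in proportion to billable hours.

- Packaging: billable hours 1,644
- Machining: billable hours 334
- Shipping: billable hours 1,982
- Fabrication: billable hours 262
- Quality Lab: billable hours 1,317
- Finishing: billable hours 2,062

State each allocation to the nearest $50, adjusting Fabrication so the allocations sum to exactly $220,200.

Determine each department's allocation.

Packaging: $47,650; Machining: $9,700; Shipping: $57,400; Fabrication: $7,550; Quality Lab: $38,150; Finishing: $59,750

Sum of billable hours: 7,601.
Proportional shares: Packaging 1,644/7,601 × $220,200 = 47,626.47; Machining 334/7,601 × $220,200 = 9,675.94; Shipping 1,982/7,601 × $220,200 = 57,418.29; Fabrication 262/7,601 × $220,200 = 7,590.11; Quality Lab 1,317/7,601 × $220,200 = 38,153.32; Finishing 2,062/7,601 × $220,200 = 59,735.88.
Rounded to nearest $50: Packaging $47,650; Machining $9,700; Shipping $57,400; Fabrication $7,600; Quality Lab $38,150; Finishing $59,750. Sum = $220,250.
Difference $220,200 − $220,250 = −$50 applied to Fabrication: Fabrication becomes $7,550.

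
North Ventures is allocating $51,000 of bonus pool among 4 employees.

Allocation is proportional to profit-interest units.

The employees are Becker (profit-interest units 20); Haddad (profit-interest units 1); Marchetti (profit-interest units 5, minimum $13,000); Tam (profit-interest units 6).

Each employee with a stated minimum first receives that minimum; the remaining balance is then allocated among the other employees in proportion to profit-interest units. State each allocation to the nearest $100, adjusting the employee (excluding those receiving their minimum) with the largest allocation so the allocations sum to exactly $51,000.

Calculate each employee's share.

Becker: $28,200 · Haddad: $1,400 · Marchetti: $13,000 · Tam: $8,400

Minimums first: Marchetti $13,000. Balance $38,000.
Balance split over remaining profit-interest units 27: Becker 28,148.15 → $28,100; Haddad 1,407.41 → $1,400; Tam 8,444.44 → $8,400.
Rounding difference +$100 applied to Becker → $28,200.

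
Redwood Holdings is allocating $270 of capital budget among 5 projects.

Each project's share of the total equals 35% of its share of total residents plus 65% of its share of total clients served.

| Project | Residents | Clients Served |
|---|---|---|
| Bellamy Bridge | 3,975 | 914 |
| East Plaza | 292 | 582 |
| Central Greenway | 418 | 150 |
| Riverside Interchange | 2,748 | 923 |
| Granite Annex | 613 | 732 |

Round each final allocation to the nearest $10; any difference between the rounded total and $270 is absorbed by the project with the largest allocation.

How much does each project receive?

Bellamy Bridge: $100 · East Plaza: $30 · Central Greenway: $10 · Riverside Interchange: $80 · Granite Annex: $50

Residents total 8,046; clients served total 3,301.
Combined weights (35% residents + 65% clients served): Bellamy Bridge 0.3529; East Plaza 0.1273; Central Greenway 0.0477; Riverside Interchange 0.3013; Granite Annex 0.1708.
Pro-rata amounts: Bellamy Bridge 95.28; East Plaza 34.37; Central Greenway 12.88; Riverside Interchange 81.35; Granite Annex 46.12.
Rounded to nearest $10: Bellamy Bridge $100; East Plaza $30; Central Greenway $10; Riverside Interchange $80; Granite Annex $50. Sum = $270.
No rounding difference to absorb.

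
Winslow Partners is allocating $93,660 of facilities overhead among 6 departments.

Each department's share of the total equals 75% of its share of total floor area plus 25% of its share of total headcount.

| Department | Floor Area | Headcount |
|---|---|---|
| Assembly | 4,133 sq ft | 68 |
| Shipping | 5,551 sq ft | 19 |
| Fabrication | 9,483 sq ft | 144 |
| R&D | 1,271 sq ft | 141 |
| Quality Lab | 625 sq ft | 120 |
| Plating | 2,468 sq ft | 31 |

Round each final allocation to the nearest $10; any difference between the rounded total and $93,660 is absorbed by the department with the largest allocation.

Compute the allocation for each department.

Assembly: $15,380 | Shipping: $17,420 | Fabrication: $34,750 | R&D: $10,110 | Quality Lab: $7,240 | Plating: $8,760

Floor area total 23,531; headcount total 523.
Blended shares (75% floor area + 25% headcount): Assembly 0.1642; Shipping 0.1860; Fabrication 0.3711; R&D 0.1079; Quality Lab 0.0773; Plating 0.0935.
Pro-rata amounts: Assembly 15,382.27; Shipping 17,421.55; Fabrication 34,755.72; R&D 10,106.85; Quality Lab 7,238.22; Plating 8,755.39.
At nearest $10: Assembly $15,380; Shipping $17,420; Fabrication $34,760; R&D $10,110; Quality Lab $7,240; Plating $8,760. Sum = $93,670.
Difference $93,660 − $93,670 = −$10 applied to largest allocation (Fabrication): Fabrication becomes $34,750.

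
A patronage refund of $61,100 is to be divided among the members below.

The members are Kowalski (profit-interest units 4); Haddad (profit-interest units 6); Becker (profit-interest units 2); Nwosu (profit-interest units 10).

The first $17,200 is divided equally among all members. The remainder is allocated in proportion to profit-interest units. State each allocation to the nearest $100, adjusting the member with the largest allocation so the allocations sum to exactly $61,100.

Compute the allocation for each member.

Equal tier: $17,200 ÷ 4 = $4,300 apiece.
Remainder $43,900 by profit-interest units (total 22): Kowalski 7,981.82 → $8,000; Haddad 11,972.73 → $12,000; Becker 3,990.91 → $4,000; Nwosu 19,954.55 → $20,000.
Rounding difference −$100 on remainder applied to Nwosu.
Totals: Kowalski $4,300 + $8,000 = $12,300; Haddad $4,300 + $12,000 = $16,300; Becker $4,300 + $4,000 = $8,300; Nwosu $4,300 + $19,900 = $24,200.

Kowalski: $12,300; Haddad: $16,300; Becker: $8,300; Nwosu: $24,200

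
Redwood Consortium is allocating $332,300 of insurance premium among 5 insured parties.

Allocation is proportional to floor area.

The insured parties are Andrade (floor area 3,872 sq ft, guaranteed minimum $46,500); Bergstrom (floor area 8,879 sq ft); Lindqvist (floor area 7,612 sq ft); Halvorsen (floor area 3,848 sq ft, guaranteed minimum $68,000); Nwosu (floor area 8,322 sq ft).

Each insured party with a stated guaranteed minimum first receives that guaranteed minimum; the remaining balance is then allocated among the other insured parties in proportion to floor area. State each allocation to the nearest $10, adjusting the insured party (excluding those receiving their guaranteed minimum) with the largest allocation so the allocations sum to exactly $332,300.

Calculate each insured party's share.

Fund the minimums — Andrade $46,500; Halvorsen $68,000. Remaining pool $217,800.
Remaining pool split over remaining floor area 24,813: Bergstrom 77,936.82 → $77,940; Lindqvist 66,815.52 → $66,820; Nwosu 73,047.66 → $73,050.
Rounding difference −$10 applied to Bergstrom → $77,930.

Andrade: $46,500 · Bergstrom: $77,930 · Lindqvist: $66,820 · Halvorsen: $68,000 · Nwosu: $73,050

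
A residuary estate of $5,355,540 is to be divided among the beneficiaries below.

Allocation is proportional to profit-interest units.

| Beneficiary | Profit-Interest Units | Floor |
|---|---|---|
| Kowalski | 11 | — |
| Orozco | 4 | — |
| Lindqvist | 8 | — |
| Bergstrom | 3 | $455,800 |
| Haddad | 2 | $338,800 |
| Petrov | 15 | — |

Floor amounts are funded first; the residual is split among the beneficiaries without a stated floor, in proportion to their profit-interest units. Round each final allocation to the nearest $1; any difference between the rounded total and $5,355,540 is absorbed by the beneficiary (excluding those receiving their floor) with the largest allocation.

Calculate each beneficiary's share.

Kowalski: $1,320,272 · Orozco: $480,099 · Lindqvist: $960,198 · Bergstrom: $455,800 · Haddad: $338,800 · Petrov: $1,800,371

Fund the minimums — Bergstrom $455,800; Haddad $338,800. Remaining pool $4,560,940.
Remaining pool split over remaining profit-interest units 38: Kowalski 1,320,272.11 → $1,320,272; Orozco 480,098.95 → $480,099; Lindqvist 960,197.89 → $960,198; Petrov 1,800,371.05 → $1,800,371.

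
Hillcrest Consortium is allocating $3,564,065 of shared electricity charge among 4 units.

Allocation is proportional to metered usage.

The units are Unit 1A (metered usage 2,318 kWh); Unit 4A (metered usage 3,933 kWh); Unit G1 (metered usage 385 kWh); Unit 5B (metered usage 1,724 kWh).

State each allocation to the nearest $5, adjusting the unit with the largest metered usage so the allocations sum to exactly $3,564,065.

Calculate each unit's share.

Sum of metered usage: 2,318 + 3,933 + 385 + 1,724 = 8,360.
Unrounded shares: Unit 1A 988,218.02; Unit 4A 1,676,730.58; Unit G1 164,134.57; Unit 5B 734,981.83.
After rounding ($5): Unit 1A $988,220; Unit 4A $1,676,730; Unit G1 $164,135; Unit 5B $734,980. Sum = $3,564,065.
Rounded total matches; no reconciliation needed.

Unit 1A: $988,220; Unit 4A: $1,676,730; Unit G1: $164,135; Unit 5B: $734,980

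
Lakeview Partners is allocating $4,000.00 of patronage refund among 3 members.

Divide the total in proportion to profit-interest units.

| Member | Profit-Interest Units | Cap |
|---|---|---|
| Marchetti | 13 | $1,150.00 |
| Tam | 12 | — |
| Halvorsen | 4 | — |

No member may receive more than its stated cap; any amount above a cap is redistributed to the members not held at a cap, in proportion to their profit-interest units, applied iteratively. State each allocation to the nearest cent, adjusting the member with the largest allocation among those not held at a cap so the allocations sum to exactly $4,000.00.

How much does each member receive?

Total profit-interest units = 29.
Pro-rata shares before constraints: Marchetti 1,793.1034; Tam 1,655.1724; Halvorsen 551.7241.
Held at cap: Marchetti ($1,150.00); remaining pool $2,850.00 reallocated over remaining profit-interest units 16.
Redistributed shares: Tam 2,137.5000 → $2,137.50; Halvorsen 712.5000 → $712.50.

Marchetti: $1,150.00 | Tam: $2,137.50 | Halvorsen: $712.50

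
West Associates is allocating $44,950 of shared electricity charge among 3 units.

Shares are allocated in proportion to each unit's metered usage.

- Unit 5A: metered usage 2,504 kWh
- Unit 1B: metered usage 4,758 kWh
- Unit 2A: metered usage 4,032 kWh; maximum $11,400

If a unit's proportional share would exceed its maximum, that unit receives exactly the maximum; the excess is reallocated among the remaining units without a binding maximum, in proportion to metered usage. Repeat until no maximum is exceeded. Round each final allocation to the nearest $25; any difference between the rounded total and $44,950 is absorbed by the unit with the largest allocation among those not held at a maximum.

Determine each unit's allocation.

Unit 5A: $11,575 · Unit 1B: $21,975 · Unit 2A: $11,400

Total metered usage = 11,294.
Proportional shares (ignoring caps): Unit 5A 9,965.89; Unit 1B 18,936.79; Unit 2A 16,047.32.
Capped: Unit 2A ($11,400); balance $33,550 reallocated over remaining metered usage 7,262.
Remaining shares: Unit 5A 11,568.33 → $11,575; Unit 1B 21,981.67 → $21,975.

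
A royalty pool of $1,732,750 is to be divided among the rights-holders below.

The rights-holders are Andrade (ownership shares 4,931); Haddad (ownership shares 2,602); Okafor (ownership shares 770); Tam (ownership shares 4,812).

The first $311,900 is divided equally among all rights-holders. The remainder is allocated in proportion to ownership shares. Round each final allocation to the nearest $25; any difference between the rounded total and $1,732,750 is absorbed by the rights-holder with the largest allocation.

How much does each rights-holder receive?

Andrade: $612,175 | Haddad: $359,875 | Okafor: $161,400 | Tam: $599,300

Equal tier: $311,900 ÷ 4 = $77,975 apiece.
Remainder $1,420,850 by ownership shares (total 13,115): Andrade 534,213.60 → $534,225; Haddad 281,894.91 → $281,900; Okafor 83,420.09 → $83,425; Tam 521,321.40 → $521,325.
Rounding difference −$25 on remainder applied to Andrade.
Totals: Andrade $77,975 + $534,200 = $612,175; Haddad $77,975 + $281,900 = $359,875; Okafor $77,975 + $83,425 = $161,400; Tam $77,975 + $521,325 = $599,300.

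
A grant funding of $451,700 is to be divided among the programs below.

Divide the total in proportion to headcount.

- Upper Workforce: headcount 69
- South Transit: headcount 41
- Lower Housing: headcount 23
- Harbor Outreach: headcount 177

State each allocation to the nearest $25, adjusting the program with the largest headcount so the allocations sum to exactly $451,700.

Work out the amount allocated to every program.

Upper Workforce: $100,550; South Transit: $59,750; Lower Housing: $33,525; Harbor Outreach: $257,875

Combined headcount = 310.
Raw shares: Upper Workforce 69/310 × $451,700 = 100,539.68; South Transit 41/310 × $451,700 = 59,740.97; Lower Housing 23/310 × $451,700 = 33,513.23; Harbor Outreach 177/310 × $451,700 = 257,906.13.
Rounded to nearest $25: Upper Workforce $100,550; South Transit $59,750; Lower Housing $33,525; Harbor Outreach $257,900. Sum = $451,725.
Difference $451,700 − $451,725 = −$25 applied to largest headcount (Harbor Outreach): Harbor Outreach becomes $257,875.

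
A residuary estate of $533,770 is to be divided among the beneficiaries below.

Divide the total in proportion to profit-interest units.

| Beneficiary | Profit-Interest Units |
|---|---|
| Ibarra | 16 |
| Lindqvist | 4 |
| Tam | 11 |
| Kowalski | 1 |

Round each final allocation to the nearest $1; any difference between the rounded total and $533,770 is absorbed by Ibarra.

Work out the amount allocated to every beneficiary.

Ibarra: $266,886; Lindqvist: $66,721; Tam: $183,483; Kowalski: $16,680

Total profit-interest units = 32.
Pro-rata amounts: Ibarra 16/32 × $533,770 = 266,885.00; Lindqvist 4/32 × $533,770 = 66,721.25; Tam 11/32 × $533,770 = 183,483.44; Kowalski 1/32 × $533,770 = 16,680.31.
Rounded to nearest $1: Ibarra $266,885; Lindqvist $66,721; Tam $183,483; Kowalski $16,680. Sum = $533,769.
Difference $533,770 − $533,769 = +$1 applied to Ibarra: Ibarra becomes $266,886.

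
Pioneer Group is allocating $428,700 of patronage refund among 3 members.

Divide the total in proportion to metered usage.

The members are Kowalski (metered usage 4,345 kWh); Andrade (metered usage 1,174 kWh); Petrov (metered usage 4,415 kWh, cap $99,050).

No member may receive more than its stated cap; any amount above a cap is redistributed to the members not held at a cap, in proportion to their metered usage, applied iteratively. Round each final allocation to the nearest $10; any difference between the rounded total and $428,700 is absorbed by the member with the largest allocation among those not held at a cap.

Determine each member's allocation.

Metered usage total: 9,934.
Unconstrained shares: Kowalski 187,507.70; Andrade 50,663.76; Petrov 190,528.54.
Capped: Petrov ($99,050); balance $329,650 reallocated over remaining metered usage 5,519.
Remaining shares: Kowalski 259,526.95 → $259,530; Andrade 70,123.05 → $70,120.

Kowalski: $259,530 | Andrade: $70,120 | Petrov: $99,050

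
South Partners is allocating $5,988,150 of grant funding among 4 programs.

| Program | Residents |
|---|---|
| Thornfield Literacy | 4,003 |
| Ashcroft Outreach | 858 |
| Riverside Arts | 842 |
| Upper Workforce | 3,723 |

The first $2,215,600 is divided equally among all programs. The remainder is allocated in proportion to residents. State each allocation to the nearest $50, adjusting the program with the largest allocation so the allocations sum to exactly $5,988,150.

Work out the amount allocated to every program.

Thornfield Literacy: $2,156,000 | Ashcroft Outreach: $897,300 | Riverside Arts: $890,900 | Upper Workforce: $2,043,950

First tranche $2,215,600 split equally: $553,900 each.
Remainder $3,772,550 by residents (total 9,426): Thornfield Literacy 1,602,113.05 → $1,602,100; Ashcroft Outreach 343,395.70 → $343,400; Riverside Arts 336,992.05 → $337,000; Upper Workforce 1,490,049.19 → $1,490,050.
Totals: Thornfield Literacy $553,900 + $1,602,100 = $2,156,000; Ashcroft Outreach $553,900 + $343,400 = $897,300; Riverside Arts $553,900 + $337,000 = $890,900; Upper Workforce $553,900 + $1,490,050 = $2,043,950.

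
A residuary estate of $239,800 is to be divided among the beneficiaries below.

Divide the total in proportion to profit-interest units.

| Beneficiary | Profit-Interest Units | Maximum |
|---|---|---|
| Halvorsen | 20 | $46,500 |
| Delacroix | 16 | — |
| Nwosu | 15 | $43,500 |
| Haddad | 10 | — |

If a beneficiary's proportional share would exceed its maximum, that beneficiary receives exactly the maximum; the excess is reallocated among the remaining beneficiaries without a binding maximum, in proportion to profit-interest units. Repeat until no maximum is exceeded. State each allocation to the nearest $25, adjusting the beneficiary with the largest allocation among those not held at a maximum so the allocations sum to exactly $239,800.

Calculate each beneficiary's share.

Halvorsen: $46,500; Delacroix: $92,175; Nwosu: $43,500; Haddad: $57,625

Profit-interest units total: 61.
Pro-rata shares before constraints: Halvorsen 78,622.95; Delacroix 62,898.36; Nwosu 58,967.21; Haddad 39,311.48.
Capped: Halvorsen ($46,500), Nwosu ($43,500); residual $149,800 reallocated over remaining profit-interest units 26.
Redistributed shares: Delacroix 92,184.62 → $92,175; Haddad 57,615.38 → $57,625.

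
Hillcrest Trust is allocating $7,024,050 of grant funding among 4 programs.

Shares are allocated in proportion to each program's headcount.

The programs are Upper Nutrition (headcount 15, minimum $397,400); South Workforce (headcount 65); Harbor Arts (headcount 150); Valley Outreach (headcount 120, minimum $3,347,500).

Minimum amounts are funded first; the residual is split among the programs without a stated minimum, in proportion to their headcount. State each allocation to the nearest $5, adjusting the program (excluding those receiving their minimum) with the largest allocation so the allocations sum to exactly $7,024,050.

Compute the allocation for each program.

Minimums first: Upper Nutrition $397,400; Valley Outreach $3,347,500. Remaining pool $3,279,150.
Remaining pool split over remaining headcount 215: South Workforce 991,370.93 → $991,370; Harbor Arts 2,287,779.07 → $2,287,780.

Upper Nutrition: $397,400; South Workforce: $991,370; Harbor Arts: $2,287,780; Valley Outreach: $3,347,500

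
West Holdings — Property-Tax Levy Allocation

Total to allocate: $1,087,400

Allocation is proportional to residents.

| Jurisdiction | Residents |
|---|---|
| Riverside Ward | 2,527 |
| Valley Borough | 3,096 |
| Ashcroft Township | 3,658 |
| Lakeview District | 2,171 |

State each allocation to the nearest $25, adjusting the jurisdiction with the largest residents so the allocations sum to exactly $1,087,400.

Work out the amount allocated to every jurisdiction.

Riverside Ward: $239,950 | Valley Borough: $293,975 | Ashcroft Township: $347,325 | Lakeview District: $206,150

Combined residents = 11,452.
Raw shares: Riverside Ward 2,527/11,452 × $1,087,400 = 239,945.84; Valley Borough 3,096/11,452 × $1,087,400 = 293,974.01; Ashcroft Township 3,658/11,452 × $1,087,400 = 347,337.51; Lakeview District 2,171/11,452 × $1,087,400 = 206,142.63.
At nearest $25: Riverside Ward $239,950; Valley Borough $293,975; Ashcroft Township $347,350; Lakeview District $206,150. Sum = $1,087,425.
Difference $1,087,400 − $1,087,425 = −$25 applied to largest residents (Ashcroft Township): Ashcroft Township becomes $347,325.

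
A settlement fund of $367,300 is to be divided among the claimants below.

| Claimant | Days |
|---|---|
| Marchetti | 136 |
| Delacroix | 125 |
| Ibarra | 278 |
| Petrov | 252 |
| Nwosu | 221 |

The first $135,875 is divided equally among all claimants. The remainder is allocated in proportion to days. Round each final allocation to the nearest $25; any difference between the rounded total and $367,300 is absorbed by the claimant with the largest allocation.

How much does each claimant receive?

Marchetti: $58,275; Delacroix: $55,750; Ibarra: $90,750; Petrov: $84,800; Nwosu: $77,725

First tranche $135,875 split equally: $27,175 each.
Remainder $231,425 by days (total 1,012): Marchetti 31,100.59 → $31,100; Delacroix 28,585.10 → $28,575; Ibarra 63,573.27 → $63,575; Petrov 57,627.57 → $57,625; Nwosu 50,538.46 → $50,550.
Totals: Marchetti $27,175 + $31,100 = $58,275; Delacroix $27,175 + $28,575 = $55,750; Ibarra $27,175 + $63,575 = $90,750; Petrov $27,175 + $57,625 = $84,800; Nwosu $27,175 + $50,550 = $77,725.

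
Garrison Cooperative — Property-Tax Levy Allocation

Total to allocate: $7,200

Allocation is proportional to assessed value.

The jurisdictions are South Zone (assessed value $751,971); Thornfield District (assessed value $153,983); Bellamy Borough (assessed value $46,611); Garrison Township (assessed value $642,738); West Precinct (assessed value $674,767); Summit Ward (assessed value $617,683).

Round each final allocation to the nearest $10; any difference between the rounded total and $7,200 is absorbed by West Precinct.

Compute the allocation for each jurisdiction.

South Zone: $1,870 · Thornfield District: $380 · Bellamy Borough: $120 · Garrison Township: $1,600 · West Precinct: $1,690 · Summit Ward: $1,540

Total assessed value = 2,887,753.
Pro-rata amounts: South Zone 751,971/2,887,753 × $7,200 = 1,874.88; Thornfield District 153,983/2,887,753 × $7,200 = 383.92; Bellamy Borough 46,611/2,887,753 × $7,200 = 116.21; Garrison Township 642,738/2,887,753 × $7,200 = 1,602.53; West Precinct 674,767/2,887,753 × $7,200 = 1,682.39; Summit Ward 617,683/2,887,753 × $7,200 = 1,540.06.
At nearest $10: South Zone $1,870; Thornfield District $380; Bellamy Borough $120; Garrison Township $1,600; West Precinct $1,680; Summit Ward $1,540. Sum = $7,190.
Difference $7,200 − $7,190 = +$10 applied to West Precinct: West Precinct becomes $1,690.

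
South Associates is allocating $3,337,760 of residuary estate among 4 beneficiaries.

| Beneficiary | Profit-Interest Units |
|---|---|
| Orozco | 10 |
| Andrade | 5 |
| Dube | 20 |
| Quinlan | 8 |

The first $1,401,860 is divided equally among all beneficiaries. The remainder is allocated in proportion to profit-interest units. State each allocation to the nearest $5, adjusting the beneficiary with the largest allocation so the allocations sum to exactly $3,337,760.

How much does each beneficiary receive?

Equal tier: $1,401,860 ÷ 4 = $350,465 apiece.
Remainder $1,935,900 by profit-interest units (total 43): Orozco 450,209.30 → $450,210; Andrade 225,104.65 → $225,105; Dube 900,418.60 → $900,420; Quinlan 360,167.44 → $360,165.
Totals: Orozco $350,465 + $450,210 = $800,675; Andrade $350,465 + $225,105 = $575,570; Dube $350,465 + $900,420 = $1,250,885; Quinlan $350,465 + $360,165 = $710,630.

Orozco: $800,675 · Andrade: $575,570 · Dube: $1,250,885 · Quinlan: $710,630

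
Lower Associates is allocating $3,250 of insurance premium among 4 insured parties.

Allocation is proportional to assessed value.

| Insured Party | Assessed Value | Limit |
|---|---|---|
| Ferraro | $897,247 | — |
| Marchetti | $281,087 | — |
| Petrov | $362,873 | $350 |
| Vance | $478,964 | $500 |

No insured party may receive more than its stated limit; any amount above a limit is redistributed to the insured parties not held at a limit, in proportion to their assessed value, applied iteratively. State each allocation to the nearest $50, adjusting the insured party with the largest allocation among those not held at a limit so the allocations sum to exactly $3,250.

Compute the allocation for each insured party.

Sum of assessed value: 2,020,171.
Proportional shares (ignoring caps): Ferraro 1,443.47; Marchetti 452.21; Petrov 583.78; Vance 770.55.
Cap binds for Petrov ($350), Vance ($500); residual $2,400 reallocated over remaining assessed value 1,178,334.
Shares after redistribution: Ferraro 1,827.49 → $1,850; Marchetti 572.51 → $550.

Ferraro: $1,850; Marchetti: $550; Petrov: $350; Vance: $500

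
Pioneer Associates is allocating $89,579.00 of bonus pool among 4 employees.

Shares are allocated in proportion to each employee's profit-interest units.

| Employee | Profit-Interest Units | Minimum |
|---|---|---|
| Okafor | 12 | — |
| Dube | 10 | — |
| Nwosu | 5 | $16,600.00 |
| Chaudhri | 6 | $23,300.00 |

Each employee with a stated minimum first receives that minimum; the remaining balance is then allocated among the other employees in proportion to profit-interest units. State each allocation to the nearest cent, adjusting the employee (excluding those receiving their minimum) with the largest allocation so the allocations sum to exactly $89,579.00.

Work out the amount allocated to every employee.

Okafor: $27,097.64 | Dube: $22,581.36 | Nwosu: $16,600.00 | Chaudhri: $23,300.00

Fund the minimums — Nwosu $16,600.00; Chaudhri $23,300.00. Remaining pool $49,679.00.
Remaining pool split over remaining profit-interest units 22: Okafor 27,097.6364 → $27,097.64; Dube 22,581.3636 → $22,581.36.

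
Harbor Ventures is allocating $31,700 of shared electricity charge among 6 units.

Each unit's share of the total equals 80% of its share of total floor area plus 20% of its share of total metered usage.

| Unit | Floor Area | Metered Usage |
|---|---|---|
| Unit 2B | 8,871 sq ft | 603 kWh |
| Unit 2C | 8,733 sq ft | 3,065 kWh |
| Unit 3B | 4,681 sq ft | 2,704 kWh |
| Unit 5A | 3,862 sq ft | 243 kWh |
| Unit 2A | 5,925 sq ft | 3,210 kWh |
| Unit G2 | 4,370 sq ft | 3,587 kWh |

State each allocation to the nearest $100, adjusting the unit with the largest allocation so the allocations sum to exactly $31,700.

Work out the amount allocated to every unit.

Unit 2B: $6,500 · Unit 2C: $7,600 · Unit 3B: $4,500 · Unit 5A: $2,800 · Unit 2A: $5,600 · Unit G2: $4,700

Totals — floor area 36,442, metered usage 13,412.
Composite weights (80% floor area + 20% metered usage): Unit 2B 0.2037; Unit 2C 0.2374; Unit 3B 0.1431; Unit 5A 0.0884; Unit 2A 0.1779; Unit G2 0.1494.
Pro-rata amounts: Unit 2B 6,458.38; Unit 2C 7,526.16; Unit 3B 4,535.72; Unit 5A 2,802.44; Unit 2A 5,640.61; Unit G2 4,736.70.
After rounding ($100): Unit 2B $6,500; Unit 2C $7,500; Unit 3B $4,500; Unit 5A $2,800; Unit 2A $5,600; Unit G2 $4,700. Sum = $31,600.
Difference $31,700 − $31,600 = +$100 applied to largest allocation (Unit 2C): Unit 2C becomes $7,600.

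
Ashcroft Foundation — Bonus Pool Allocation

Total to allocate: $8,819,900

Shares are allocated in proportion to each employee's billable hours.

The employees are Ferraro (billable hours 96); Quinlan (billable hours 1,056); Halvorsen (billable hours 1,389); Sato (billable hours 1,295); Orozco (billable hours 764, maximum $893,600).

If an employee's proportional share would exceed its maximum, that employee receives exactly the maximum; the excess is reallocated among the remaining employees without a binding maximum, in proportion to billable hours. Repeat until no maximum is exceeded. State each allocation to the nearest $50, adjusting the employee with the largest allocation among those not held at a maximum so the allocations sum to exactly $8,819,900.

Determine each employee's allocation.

Total billable hours = 4,600.
Proportional shares (ignoring caps): Ferraro 184,067.48; Quinlan 2,024,742.26; Halvorsen 2,663,226.33; Sato 2,482,993.59; Orozco 1,464,870.35.
Held at cap: Orozco ($893,600); balance $7,926,300 reallocated over remaining billable hours 3,836.
Remaining shares: Ferraro 198,364.13 → $198,350; Quinlan 2,182,005.42 → $2,182,000; Halvorsen 2,870,081.00 → $2,870,100; Sato 2,675,849.45 → $2,675,850.

Ferraro: $198,350 · Quinlan: $2,182,000 · Halvorsen: $2,870,100 · Sato: $2,675,850 · Orozco: $893,600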